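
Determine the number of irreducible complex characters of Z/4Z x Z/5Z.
20

Why: The number of irreducible complex representations of a finite group equals its number of conjugacy classes. Z/4Z x Z/5Z is abelian of order 20, so every element is its own conjugacy class: 20 classes, so Z/4Z x Z/5Z (order 20) has exactly 20 irreducible complex representations.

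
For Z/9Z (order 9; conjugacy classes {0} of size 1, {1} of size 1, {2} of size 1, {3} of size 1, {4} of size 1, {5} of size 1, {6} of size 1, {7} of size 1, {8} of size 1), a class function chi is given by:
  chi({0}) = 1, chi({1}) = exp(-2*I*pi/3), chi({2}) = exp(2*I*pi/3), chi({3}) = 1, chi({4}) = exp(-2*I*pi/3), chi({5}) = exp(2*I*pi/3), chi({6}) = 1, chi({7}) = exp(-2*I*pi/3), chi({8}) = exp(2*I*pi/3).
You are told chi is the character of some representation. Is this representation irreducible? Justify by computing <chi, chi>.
Irreducible: <chi, chi> = 1.

Argument: <chi, chi> = (1/|G|) sum_C |C| * |chi(C)|^2 = (1/9)[1*|1|^2 + 1*|exp(-2*I*pi/3)|^2 + 1*|exp(2*I*pi/3)|^2 + 1*|1|^2 + 1*|exp(-2*I*pi/3)|^2 + 1*|exp(2*I*pi/3)|^2 + 1*|1|^2 + 1*|exp(-2*I*pi/3)|^2 + 1*|exp(2*I*pi/3)|^2]
  = (1/9)[(1) + (1) + (1) + (1) + (1) + (1) + (1) + (1) + (1)] = 9/9 = 1.
(Exp terms are combined using exp(i*s)*conj(exp(i*t)) = exp(i*(s-t)), and sums of them are collapsed using the identity that for every m > 1 the m distinct m-th roots of unity sum to 0, e.g. 1 + exp(2*I*pi/3) + exp(-2*I*pi/3) = 0.)
A character is irreducible iff <chi, chi> = 1, so this representation is irreducible.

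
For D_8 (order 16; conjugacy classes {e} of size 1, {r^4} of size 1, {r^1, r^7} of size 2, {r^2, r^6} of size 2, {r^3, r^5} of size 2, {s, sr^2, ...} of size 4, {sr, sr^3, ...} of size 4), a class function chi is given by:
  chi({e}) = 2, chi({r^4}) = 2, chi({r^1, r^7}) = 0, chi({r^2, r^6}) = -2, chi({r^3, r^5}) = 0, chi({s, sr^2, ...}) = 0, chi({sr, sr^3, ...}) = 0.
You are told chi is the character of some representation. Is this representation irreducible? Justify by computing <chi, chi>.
Irreducible: <chi, chi> = 1.

<chi, chi> = (1/|G|) sum_C |C| * |chi(C)|^2 = (1/16)[1*|2|^2 + 1*|2|^2 + 2*|0|^2 + 2*|-2|^2 + 2*|0|^2 + 4*|0|^2 + 4*|0|^2]
  = (1/16)[(4) + (4) + (0) + (8) + (0) + (0) + (0)] = 16/16 = 1.
A character is irreducible iff <chi, chi> = 1, so this representation is irreducible.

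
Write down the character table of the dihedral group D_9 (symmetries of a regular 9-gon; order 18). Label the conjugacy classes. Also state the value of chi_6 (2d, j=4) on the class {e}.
Conjugacy classes: {e} of size 1, {r^1, r^8} of size 2, {r^2, r^7} of size 2, {r^3, r^6} of size 2, {r^4, r^5} of size 2, {s, sr, ..., sr^8} of size 9.
Character table:
  irrep \ class              {e} (size 1)  {r^1, r^8} (size 2)  {r^2, r^7} (size 2)  {r^3, r^6} (size 2)  {r^4, r^5} (size 2)  {s, sr, ..., sr^8} (size 9)
  chi_1 (triv)               1             1                    1                    1                    1                    1                          
  chi_2 (sign: r->1, s->-1)  1             1                    1                    1                    1                    -1                         
  chi_3 (2d, j=1)            2             2*cos(2*pi/9)        2*cos(4*pi/9)        -1                   -2*cos(pi/9)         0                          
  chi_4 (2d, j=2)            2             2*cos(4*pi/9)        -2*cos(pi/9)         -1                   2*cos(2*pi/9)        0                          
  chi_5 (2d, j=3)            2             -1                   -1                   2                    -1                   0                          
  chi_6 (2d, j=4)            2             -2*cos(pi/9)         2*cos(2*pi/9)        -1                   2*cos(4*pi/9)        0                          

Spot check: chi_6 (2d, j=4) on {e} = 2.

Explanation: D_9 has order 2*9 = 18 with 6 conjugacy classes, hence 6 irreducibles. Sum of squared dims 1 + 1 + 4 + 4 + 4 + 4 = 18 = |G|. Linear characters come from the abelianisation; the 2-dimensional irreps have character r^k -> 2*cos(2*pi*j*k/9), reflections -> 0.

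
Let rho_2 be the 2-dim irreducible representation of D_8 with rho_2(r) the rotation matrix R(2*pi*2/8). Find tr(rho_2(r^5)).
chi_{rho_2}(r^5) = 2*cos(2*pi*2*5/8) = 0

Why: rho_2(r^5) is rotation by angle 2*pi*2*5/8, whose trace is 2*cos(2*pi*2*5/8) = 0.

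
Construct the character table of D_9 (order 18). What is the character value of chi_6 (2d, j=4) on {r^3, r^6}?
Conjugacy classes: {e} of size 1, {r^1, r^8} of size 2, {r^2, r^7} of size 2, {r^3, r^6} of size 2, {r^4, r^5} of size 2, {s, sr, ..., sr^8} of size 9.
Character table:
  irrep \ class              {e} (size 1)  {r^1, r^8} (size 2)  {r^2, r^7} (size 2)  {r^3, r^6} (size 2)  {r^4, r^5} (size 2)  {s, sr, ..., sr^8} (size 9)
  chi_1 (triv)               1             1                    1                    1                    1                    1                          
  chi_2 (sign: r->1, s->-1)  1             1                    1                    1                    1                    -1                         
  chi_3 (2d, j=1)            2             2*cos(2*pi/9)        2*cos(4*pi/9)        -1                   -2*cos(pi/9)         0                          
  chi_4 (2d, j=2)            2             2*cos(4*pi/9)        -2*cos(pi/9)         -1                   2*cos(2*pi/9)        0                          
  chi_5 (2d, j=3)            2             -1                   -1                   2                    -1                   0                          
  chi_6 (2d, j=4)            2             -2*cos(pi/9)         2*cos(2*pi/9)        -1                   2*cos(4*pi/9)        0                          

Spot check: chi_6 (2d, j=4) on {r^3, r^6} = -1.

Details: D_9 has order 2*9 = 18 with 6 conjugacy classes, hence 6 irreducibles. Sum of squared dims 1 + 1 + 4 + 4 + 4 + 4 = 18 = |G|. Linear characters come from the abelianisation; the 2-dimensional irreps have character r^k -> 2*cos(2*pi*j*k/9), reflections -> 0.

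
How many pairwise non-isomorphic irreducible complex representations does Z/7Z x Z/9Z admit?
63

Argument: The number of irreducible complex representations of a finite group equals its number of conjugacy classes. Z/7Z x Z/9Z is abelian of order 63, so every element is its own conjugacy class: 63 classes, so Z/7Z x Z/9Z (order 63) has exactly 63 irreducible complex representations.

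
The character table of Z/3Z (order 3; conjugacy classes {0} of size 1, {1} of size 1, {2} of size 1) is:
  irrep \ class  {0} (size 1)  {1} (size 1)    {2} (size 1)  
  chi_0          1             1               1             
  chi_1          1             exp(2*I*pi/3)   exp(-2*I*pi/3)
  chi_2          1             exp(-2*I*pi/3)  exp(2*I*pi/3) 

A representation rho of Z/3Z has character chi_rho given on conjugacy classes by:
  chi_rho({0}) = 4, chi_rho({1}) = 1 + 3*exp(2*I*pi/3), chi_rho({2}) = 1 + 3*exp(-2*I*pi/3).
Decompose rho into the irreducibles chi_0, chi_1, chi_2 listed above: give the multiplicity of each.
Multiplicities: chi_0: 1, chi_1: 3, chi_2: 0.

Details: Use <chi_rho, chi> = (1/|G|) sum_C |C| * chi_rho(C) * conj(chi(C)) with |G| = 3 for each irreducible chi in the table:
  <chi_rho, chi_0> = (1/3)[1*(4)*conj(1) + 1*(1 + 3*exp(2*I*pi/3))*conj(1) + 1*(1 + 3*exp(-2*I*pi/3))*conj(1)]
      = (1/3)[(4) + (1 + 3*exp(2*I*pi/3)) + (1 + 3*exp(-2*I*pi/3))] = 3/3 = 1
  <chi_rho, chi_1> = (1/3)[1*(4)*conj(1) + 1*(1 + 3*exp(2*I*pi/3))*conj(exp(2*I*pi/3)) + 1*(1 + 3*exp(-2*I*pi/3))*conj(exp(-2*I*pi/3))]
      = (1/3)[(4) + (3 + exp(-2*I*pi/3)) + (3 + exp(2*I*pi/3))] = 9/3 = 3
  <chi_rho, chi_2> = (1/3)[1*(4)*conj(1) + 1*(1 + 3*exp(2*I*pi/3))*conj(exp(-2*I*pi/3)) + 1*(1 + 3*exp(-2*I*pi/3))*conj(exp(2*I*pi/3))]
      = (1/3)[(4) + (3*exp(-2*I*pi/3) + exp(2*I*pi/3)) + (exp(-2*I*pi/3) + 3*exp(2*I*pi/3))] = 0/3 = 0
(Exp terms are combined using exp(i*s)*conj(exp(i*t)) = exp(i*(s-t)), and sums of them are collapsed using the identity that for every m > 1 the m distinct m-th roots of unity sum to 0, e.g. 1 + exp(2*I*pi/3) + exp(-2*I*pi/3) = 0.)
Dimension check: dim(rho) = sum (mult * dim) = 1*1 + 3*1 + 0*1 = 4 = chi_rho(e) = 4.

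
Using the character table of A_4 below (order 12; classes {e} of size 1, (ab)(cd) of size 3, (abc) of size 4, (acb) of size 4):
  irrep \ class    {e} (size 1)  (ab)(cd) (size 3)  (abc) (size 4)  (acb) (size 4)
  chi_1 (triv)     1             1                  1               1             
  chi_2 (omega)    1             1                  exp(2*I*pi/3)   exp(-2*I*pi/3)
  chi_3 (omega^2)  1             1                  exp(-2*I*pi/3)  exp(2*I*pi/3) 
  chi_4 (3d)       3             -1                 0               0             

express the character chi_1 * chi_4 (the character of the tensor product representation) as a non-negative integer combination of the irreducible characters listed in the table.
chi_1 tensor chi_4 = chi_4 (all other irreducibles have multiplicity 0).

Argument: The character of a tensor product is the pointwise product (chi_1 * chi_4)(C) = chi_1(C) * chi_4(C):
  {e}: (1)*(3), (ab)(cd): (1)*(-1), (abc): (1)*(0), (acb): (1)*(0)
so (chi_1 * chi_4) takes values
  {e} -> 3, (ab)(cd) -> -1, (abc) -> 0, (acb) -> 0.
Now take the inner product of this character with each irreducible chi from the table, <chi_1*chi_4, chi> = (1/12) sum_C |C| (chi_1*chi_4)(C) conj(chi(C)):
  <chi_1*chi_4, chi_1> = (1/12)[1*(3)*conj(1) + 3*(-1)*conj(1) + 4*(0)*conj(1) + 4*(0)*conj(1)]
      = (1/12)[(3) + (-3) + (0) + (0)] = 0/12 = 0
  <chi_1*chi_4, chi_2> = (1/12)[1*(3)*conj(1) + 3*(-1)*conj(1) + 4*(0)*conj(exp(2*I*pi/3)) + 4*(0)*conj(exp(-2*I*pi/3))]
      = (1/12)[(3) + (-3) + (0) + (0)] = 0/12 = 0
  <chi_1*chi_4, chi_3> = (1/12)[1*(3)*conj(1) + 3*(-1)*conj(1) + 4*(0)*conj(exp(-2*I*pi/3)) + 4*(0)*conj(exp(2*I*pi/3))]
      = (1/12)[(3) + (-3) + (0) + (0)] = 0/12 = 0
  <chi_1*chi_4, chi_4> = (1/12)[1*(3)*conj(3) + 3*(-1)*conj(-1) + 4*(0)*conj(0) + 4*(0)*conj(0)]
      = (1/12)[(9) + (3) + (0) + (0)] = 12/12 = 1
(Exp terms are combined using exp(i*s)*conj(exp(i*t)) = exp(i*(s-t)), and sums of them are collapsed using the identity that for every m > 1 the m distinct m-th roots of unity sum to 0, e.g. 1 + exp(2*I*pi/3) + exp(-2*I*pi/3) = 0.)
Hence the multiplicities are chi_4: 1. Dimension check: dim(chi_1)*dim(chi_4) = 1*3 = 3 and sum (mult * dim) = 1*3 = 3.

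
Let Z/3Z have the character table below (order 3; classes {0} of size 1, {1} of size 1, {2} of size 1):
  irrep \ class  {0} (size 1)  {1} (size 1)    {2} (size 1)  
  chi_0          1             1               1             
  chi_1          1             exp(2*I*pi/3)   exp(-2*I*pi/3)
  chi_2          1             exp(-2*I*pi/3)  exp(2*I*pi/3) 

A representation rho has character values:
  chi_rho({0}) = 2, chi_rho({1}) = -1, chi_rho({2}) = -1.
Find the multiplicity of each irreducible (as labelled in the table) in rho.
Multiplicities: chi_0: 0, chi_1: 1, chi_2: 1.

Argument: Use <chi_rho, chi> = (1/|G|) sum_C |C| * chi_rho(C) * conj(chi(C)) with |G| = 3 for each irreducible chi in the table:
  <chi_rho, chi_0> = (1/3)[1*(2)*conj(1) + 1*(-1)*conj(1) + 1*(-1)*conj(1)]
      = (1/3)[(2) + (-1) + (-1)] = 0/3 = 0
  <chi_rho, chi_1> = (1/3)[1*(2)*conj(1) + 1*(-1)*conj(exp(2*I*pi/3)) + 1*(-1)*conj(exp(-2*I*pi/3))]
      = (1/3)[(2) + (1 + exp(2*I*pi/3)) + (1 + exp(-2*I*pi/3))] = 3/3 = 1
  <chi_rho, chi_2> = (1/3)[1*(2)*conj(1) + 1*(-1)*conj(exp(-2*I*pi/3)) + 1*(-1)*conj(exp(2*I*pi/3))]
      = (1/3)[(2) + (1 + exp(-2*I*pi/3)) + (1 + exp(2*I*pi/3))] = 3/3 = 1
(Exp terms are combined using exp(i*s)*conj(exp(i*t)) = exp(i*(s-t)), and sums of them are collapsed using the identity that for every m > 1 the m distinct m-th roots of unity sum to 0, e.g. 1 + exp(2*I*pi/3) + exp(-2*I*pi/3) = 0.)
Dimension check: dim(rho) = sum (mult * dim) = 0*1 + 1*1 + 1*1 = 2 = chi_rho(e) = 2.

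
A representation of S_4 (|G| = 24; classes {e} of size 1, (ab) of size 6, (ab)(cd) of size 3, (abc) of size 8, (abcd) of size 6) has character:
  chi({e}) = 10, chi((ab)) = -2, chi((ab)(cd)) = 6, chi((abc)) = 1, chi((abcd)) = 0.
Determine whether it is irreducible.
Not irreducible (reducible): <chi, chi> = 10 > 1.

Explanation: <chi, chi> = (1/|G|) sum_C |C| * |chi(C)|^2 = (1/24)[1*|10|^2 + 6*|-2|^2 + 3*|6|^2 + 8*|1|^2 + 6*|0|^2]
  = (1/24)[(100) + (24) + (108) + (8) + (0)] = 240/24 = 10.
A character is irreducible iff <chi, chi> = 1, so this representation is reducible.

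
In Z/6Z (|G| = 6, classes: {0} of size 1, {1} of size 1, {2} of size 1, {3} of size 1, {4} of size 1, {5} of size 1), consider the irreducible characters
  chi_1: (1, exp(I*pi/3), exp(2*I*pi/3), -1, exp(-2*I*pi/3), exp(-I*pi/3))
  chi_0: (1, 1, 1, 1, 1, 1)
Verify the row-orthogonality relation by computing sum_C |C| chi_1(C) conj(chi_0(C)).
Sum = 0; so <chi_1, chi_0> = 0 (distinct irreducibles are orthogonal).

Working: Compute term by term over conjugacy classes (|C| * chi_1(C) * conj(chi_0(C))):
  1*(1)*conj(1) + 1*(exp(I*pi/3))*conj(1) + 1*(exp(2*I*pi/3))*conj(1) + 1*(-1)*conj(1) + 1*(exp(-2*I*pi/3))*conj(1) + 1*(exp(-I*pi/3))*conj(1)
  = (1) + (exp(I*pi/3)) + (exp(2*I*pi/3)) + (-1) + (exp(-2*I*pi/3)) + (exp(-I*pi/3))
  = 0.
(Exp terms are combined using exp(i*s)*conj(exp(i*t)) = exp(i*(s-t)), and sums of them are collapsed using the identity that for every m > 1 the m distinct m-th roots of unity sum to 0, e.g. 1 + exp(2*I*pi/3) + exp(-2*I*pi/3) = 0.)
Dividing by |G| = 6 gives 0/6 = 0, matching the row-orthogonality relation <chi_1, chi_0> = [chi_1 = chi_0].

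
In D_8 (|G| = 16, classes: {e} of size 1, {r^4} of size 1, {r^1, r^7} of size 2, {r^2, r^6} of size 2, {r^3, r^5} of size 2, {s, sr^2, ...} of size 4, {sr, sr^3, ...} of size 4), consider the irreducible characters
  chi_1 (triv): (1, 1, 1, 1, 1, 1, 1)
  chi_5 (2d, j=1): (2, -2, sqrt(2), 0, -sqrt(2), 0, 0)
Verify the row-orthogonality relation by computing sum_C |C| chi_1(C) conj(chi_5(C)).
Sum = 0; so <chi_1, chi_5> = 0 (distinct irreducibles are orthogonal).

Derivation: Compute term by term over conjugacy classes (|C| * chi_1(C) * conj(chi_5(C))):
  1*(1)*conj(2) + 1*(1)*conj(-2) + 2*(1)*conj(sqrt(2)) + 2*(1)*conj(0) + 2*(1)*conj(-sqrt(2)) + 4*(1)*conj(0) + 4*(1)*conj(0)
  = (2) + (-2) + (2*sqrt(2)) + (0) + (-2*sqrt(2)) + (0) + (0)
  = 0.
Dividing by |G| = 16 gives 0/16 = 0, matching the row-orthogonality relation <chi_1, chi_5> = [chi_1 = chi_5].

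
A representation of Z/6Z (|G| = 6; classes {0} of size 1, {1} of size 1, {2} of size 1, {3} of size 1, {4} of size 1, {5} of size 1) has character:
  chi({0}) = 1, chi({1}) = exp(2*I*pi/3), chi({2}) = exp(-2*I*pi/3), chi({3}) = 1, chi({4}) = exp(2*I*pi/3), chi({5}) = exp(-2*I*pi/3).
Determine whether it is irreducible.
Irreducible: <chi, chi> = 1.

Details: <chi, chi> = (1/|G|) sum_C |C| * |chi(C)|^2 = (1/6)[1*|1|^2 + 1*|exp(2*I*pi/3)|^2 + 1*|exp(-2*I*pi/3)|^2 + 1*|1|^2 + 1*|exp(2*I*pi/3)|^2 + 1*|exp(-2*I*pi/3)|^2]
  = (1/6)[(1) + (1) + (1) + (1) + (1) + (1)] = 6/6 = 1.
(Exp terms are combined using exp(i*s)*conj(exp(i*t)) = exp(i*(s-t)), and sums of them are collapsed using the identity that for every m > 1 the m distinct m-th roots of unity sum to 0, e.g. 1 + exp(2*I*pi/3) + exp(-2*I*pi/3) = 0.)
A character is irreducible iff <chi, chi> = 1, so this representation is irreducible.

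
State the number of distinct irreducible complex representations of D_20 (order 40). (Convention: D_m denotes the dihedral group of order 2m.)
13

Argument: The number of irreducible complex representations of a finite group equals its number of conjugacy classes. D_20 has 13 conjugacy classes (n/2 + 3 for n even), so D_20 (order 40) has exactly 13 irreducible complex representations.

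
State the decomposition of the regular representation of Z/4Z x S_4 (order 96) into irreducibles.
Each irreducible V_i of dimension d_i appears with multiplicity d_i, i.e. rho_reg = (direct sum over all irreducibles V_i) d_i V_i. The irreducible dimensions for Z/4Z x S_4 are 1, 1, 1, 1, 1, 1, 1, 1, 2, 2, 2, 2, 3, 3, 3, 3, 3, 3, 3, 3: 8 irreducibles of dimension 1, each with multiplicity 1; 4 irreducibles of dimension 2, each with multiplicity 2; 8 irreducibles of dimension 3, each with multiplicity 3. Total dimension 8*1*1 + 4*2*2 + 8*3*3 = 96 = |G|.

Justification: General theorem: in the regular representation of a finite group G, each irreducible appears with multiplicity equal to its dimension. Check: dim(rho_reg) = sum d_i^2 = 1 + 1 + 1 + 1 + 1 + 1 + 1 + 1 + 4 + 4 + 4 + 4 + 9 + 9 + 9 + 9 + 9 + 9 + 9 + 9 = 96 = |G|.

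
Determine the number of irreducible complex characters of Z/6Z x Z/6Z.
36

Derivation: The number of irreducible complex representations of a finite group equals its number of conjugacy classes. Z/6Z x Z/6Z is abelian of order 36, so every element is its own conjugacy class: 36 classes, so Z/6Z x Z/6Z (order 36) has exactly 36 irreducible complex representations.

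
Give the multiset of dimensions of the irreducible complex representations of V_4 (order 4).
Dimensions: 1, 1, 1, 1

Details: There are 4 irreducibles (= number of conjugacy classes). Their dimensions d_i satisfy sum d_i^2 = |G| = 4: 1 + 1 + 1 + 1 = 4.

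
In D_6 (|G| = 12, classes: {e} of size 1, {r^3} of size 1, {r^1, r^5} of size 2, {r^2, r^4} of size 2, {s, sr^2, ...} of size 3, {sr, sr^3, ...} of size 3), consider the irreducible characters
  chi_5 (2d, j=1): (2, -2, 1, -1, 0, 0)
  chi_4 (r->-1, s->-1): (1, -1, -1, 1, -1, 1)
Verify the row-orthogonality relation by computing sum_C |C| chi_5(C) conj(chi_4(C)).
Sum = 0; so <chi_5, chi_4> = 0 (distinct irreducibles are orthogonal).

Solution. Compute term by term over conjugacy classes (|C| * chi_5(C) * conj(chi_4(C))):
  1*(2)*conj(1) + 1*(-2)*conj(-1) + 2*(1)*conj(-1) + 2*(-1)*conj(1) + 3*(0)*conj(-1) + 3*(0)*conj(1)
  = (2) + (2) + (-2) + (-2) + (0) + (0)
  = 0.
Dividing by |G| = 12 gives 0/12 = 0, matching the row-orthogonality relation <chi_5, chi_4> = [chi_5 = chi_4].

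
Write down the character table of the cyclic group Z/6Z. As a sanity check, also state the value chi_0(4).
Character table of Z/6Z (irreps indexed chi_0,...,chi_5 with chi_k(m) = zeta_6^(k*m), zeta_6 = exp(2*pi*i/6)):
  irrep \ class  {0} (size 1)  {1} (size 1)    {2} (size 1)    {3} (size 1)  {4} (size 1)    {5} (size 1)  
  chi_0          1             1               1               1             1               1             
  chi_1          1             exp(I*pi/3)     exp(2*I*pi/3)   -1            exp(-2*I*pi/3)  exp(-I*pi/3)  
  chi_2          1             exp(2*I*pi/3)   exp(-2*I*pi/3)  1             exp(2*I*pi/3)   exp(-2*I*pi/3)
  chi_3          1             -1              1               -1            1               -1            
  chi_4          1             exp(-2*I*pi/3)  exp(2*I*pi/3)   1             exp(-2*I*pi/3)  exp(2*I*pi/3) 
  chi_5          1             exp(-I*pi/3)    exp(-2*I*pi/3)  -1            exp(2*I*pi/3)   exp(I*pi/3)   

Spot check: chi_0(4) = zeta_6^(0*4) = zeta_6^0 = 1.

Details: Z/6Z is abelian, so all 6 irreducible complex representations are 1-dimensional. They are given by chi_k(m) = zeta_6^(k*m) for k = 0,...,5. Row orthogonality: sum_m chi_k(m) conj(chi_l(m)) = 6 * [k = l].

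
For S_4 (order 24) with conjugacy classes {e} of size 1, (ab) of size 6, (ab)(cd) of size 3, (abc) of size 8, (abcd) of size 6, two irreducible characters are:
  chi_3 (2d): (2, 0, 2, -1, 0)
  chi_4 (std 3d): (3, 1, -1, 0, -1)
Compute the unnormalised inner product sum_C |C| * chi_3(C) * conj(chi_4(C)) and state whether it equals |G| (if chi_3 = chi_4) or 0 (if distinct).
Sum = 0; so <chi_3, chi_4> = 0 (distinct irreducibles are orthogonal).

Reasoning: Compute term by term over conjugacy classes (|C| * chi_3(C) * conj(chi_4(C))):
  1*(2)*conj(3) + 6*(0)*conj(1) + 3*(2)*conj(-1) + 8*(-1)*conj(0) + 6*(0)*conj(-1)
  = (6) + (0) + (-6) + (0) + (0)
  = 0.
Dividing by |G| = 24 gives 0/24 = 0, matching the row-orthogonality relation <chi_3, chi_4> = [chi_3 = chi_4].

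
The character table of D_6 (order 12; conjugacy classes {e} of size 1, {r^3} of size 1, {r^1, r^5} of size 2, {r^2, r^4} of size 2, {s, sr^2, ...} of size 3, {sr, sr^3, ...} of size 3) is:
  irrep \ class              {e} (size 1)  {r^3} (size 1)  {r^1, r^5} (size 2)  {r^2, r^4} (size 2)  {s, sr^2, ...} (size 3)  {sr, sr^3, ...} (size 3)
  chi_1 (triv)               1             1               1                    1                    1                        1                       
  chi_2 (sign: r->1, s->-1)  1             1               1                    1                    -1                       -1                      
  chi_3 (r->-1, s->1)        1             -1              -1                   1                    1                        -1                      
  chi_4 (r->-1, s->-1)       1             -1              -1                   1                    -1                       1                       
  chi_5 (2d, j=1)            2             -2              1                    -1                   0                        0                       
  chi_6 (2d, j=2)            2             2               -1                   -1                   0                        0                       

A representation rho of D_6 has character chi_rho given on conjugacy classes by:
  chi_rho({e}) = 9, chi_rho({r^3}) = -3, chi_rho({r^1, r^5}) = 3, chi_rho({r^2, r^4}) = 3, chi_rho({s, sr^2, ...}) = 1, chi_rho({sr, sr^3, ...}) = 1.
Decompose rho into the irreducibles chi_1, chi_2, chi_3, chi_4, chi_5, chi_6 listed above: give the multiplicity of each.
Multiplicities: chi_1: 2, chi_2: 1, chi_3: 1, chi_4: 1, chi_5: 2, chi_6: 0.

Derivation: Use <chi_rho, chi> = (1/|G|) sum_C |C| * chi_rho(C) * conj(chi(C)) with |G| = 12 for each irreducible chi in the table:
  <chi_rho, chi_1> = (1/12)[1*(9)*conj(1) + 1*(-3)*conj(1) + 2*(3)*conj(1) + 2*(3)*conj(1) + 3*(1)*conj(1) + 3*(1)*conj(1)]
      = (1/12)[(9) + (-3) + (6) + (6) + (3) + (3)] = 24/12 = 2
  <chi_rho, chi_2> = (1/12)[1*(9)*conj(1) + 1*(-3)*conj(1) + 2*(3)*conj(1) + 2*(3)*conj(1) + 3*(1)*conj(-1) + 3*(1)*conj(-1)]
      = (1/12)[(9) + (-3) + (6) + (6) + (-3) + (-3)] = 12/12 = 1
  <chi_rho, chi_3> = (1/12)[1*(9)*conj(1) + 1*(-3)*conj(-1) + 2*(3)*conj(-1) + 2*(3)*conj(1) + 3*(1)*conj(1) + 3*(1)*conj(-1)]
      = (1/12)[(9) + (3) + (-6) + (6) + (3) + (-3)] = 12/12 = 1
  <chi_rho, chi_4> = (1/12)[1*(9)*conj(1) + 1*(-3)*conj(-1) + 2*(3)*conj(-1) + 2*(3)*conj(1) + 3*(1)*conj(-1) + 3*(1)*conj(1)]
      = (1/12)[(9) + (3) + (-6) + (6) + (-3) + (3)] = 12/12 = 1
  <chi_rho, chi_5> = (1/12)[1*(9)*conj(2) + 1*(-3)*conj(-2) + 2*(3)*conj(1) + 2*(3)*conj(-1) + 3*(1)*conj(0) + 3*(1)*conj(0)]
      = (1/12)[(18) + (6) + (6) + (-6) + (0) + (0)] = 24/12 = 2
  <chi_rho, chi_6> = (1/12)[1*(9)*conj(2) + 1*(-3)*conj(2) + 2*(3)*conj(-1) + 2*(3)*conj(-1) + 3*(1)*conj(0) + 3*(1)*conj(0)]
      = (1/12)[(18) + (-6) + (-6) + (-6) + (0) + (0)] = 0/12 = 0
Dimension check: dim(rho) = sum (mult * dim) = 2*1 + 1*1 + 1*1 + 1*1 + 2*2 + 0*2 = 9 = chi_rho(e) = 9.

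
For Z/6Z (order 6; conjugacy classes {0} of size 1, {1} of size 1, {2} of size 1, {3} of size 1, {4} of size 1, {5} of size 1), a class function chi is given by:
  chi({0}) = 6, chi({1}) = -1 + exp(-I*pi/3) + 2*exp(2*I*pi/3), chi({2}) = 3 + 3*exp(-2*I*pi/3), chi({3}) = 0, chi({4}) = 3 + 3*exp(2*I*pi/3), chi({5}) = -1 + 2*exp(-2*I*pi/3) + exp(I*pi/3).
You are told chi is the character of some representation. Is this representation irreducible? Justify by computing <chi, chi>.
Not irreducible (reducible): <chi, chi> = 10 > 1.

Reasoning: <chi, chi> = (1/|G|) sum_C |C| * |chi(C)|^2 = (1/6)[1*|6|^2 + 1*|-1 + exp(-I*pi/3) + 2*exp(2*I*pi/3)|^2 + 1*|3 + 3*exp(-2*I*pi/3)|^2 + 1*|0|^2 + 1*|3 + 3*exp(2*I*pi/3)|^2 + 1*|-1 + 2*exp(-2*I*pi/3) + exp(I*pi/3)|^2]
  = (1/6)[(36) + (3) + (9) + (0) + (9) + (3)] = 60/6 = 10.
(Exp terms are combined using exp(i*s)*conj(exp(i*t)) = exp(i*(s-t)), and sums of them are collapsed using the identity that for every m > 1 the m distinct m-th roots of unity sum to 0, e.g. 1 + exp(2*I*pi/3) + exp(-2*I*pi/3) = 0.)
A character is irreducible iff <chi, chi> = 1, so this representation is reducible.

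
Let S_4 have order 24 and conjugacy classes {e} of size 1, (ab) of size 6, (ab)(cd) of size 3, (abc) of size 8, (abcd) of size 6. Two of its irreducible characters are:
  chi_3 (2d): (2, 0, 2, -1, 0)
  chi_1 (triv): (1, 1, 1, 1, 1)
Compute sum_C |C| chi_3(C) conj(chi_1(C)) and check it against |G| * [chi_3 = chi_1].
Sum = 0; so <chi_3, chi_1> = 0 (distinct irreducibles are orthogonal).

Why: Compute term by term over conjugacy classes (|C| * chi_3(C) * conj(chi_1(C))):
  1*(2)*conj(1) + 6*(0)*conj(1) + 3*(2)*conj(1) + 8*(-1)*conj(1) + 6*(0)*conj(1)
  = (2) + (0) + (6) + (-8) + (0)
  = 0.
Dividing by |G| = 24 gives 0/24 = 0, matching the row-orthogonality relation <chi_3, chi_1> = [chi_3 = chi_1].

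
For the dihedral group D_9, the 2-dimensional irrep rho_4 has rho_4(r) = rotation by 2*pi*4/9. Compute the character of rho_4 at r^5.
chi_{rho_4}(r^5) = 2*cos(2*pi*4*5/9) = 2*cos(40*pi/9)

Details: rho_4(r^5) is rotation by angle 2*pi*4*5/9, whose trace is 2*cos(2*pi*4*5/9) = 2*cos(40*pi/9).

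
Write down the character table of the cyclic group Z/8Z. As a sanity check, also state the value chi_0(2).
Character table of Z/8Z (irreps indexed chi_0,...,chi_7 with chi_k(m) = zeta_8^(k*m), zeta_8 = exp(2*pi*i/8)):
  irrep \ class  {0} (size 1)  {1} (size 1)    {2} (size 1)  {3} (size 1)    {4} (size 1)  {5} (size 1)    {6} (size 1)  {7} (size 1)  
  chi_0          1             1               1             1               1             1               1             1             
  chi_1          1             exp(I*pi/4)     I             exp(3*I*pi/4)   -1            exp(-3*I*pi/4)  -I            exp(-I*pi/4)  
  chi_2          1             I               -1            -I              1             I               -1            -I            
  chi_3          1             exp(3*I*pi/4)   -I            exp(I*pi/4)     -1            exp(-I*pi/4)    I             exp(-3*I*pi/4)
  chi_4          1             -1              1             -1              1             -1              1             -1            
  chi_5          1             exp(-3*I*pi/4)  I             exp(-I*pi/4)    -1            exp(I*pi/4)     -I            exp(3*I*pi/4) 
  chi_6          1             -I              -1            I               1             -I              -1            I             
  chi_7          1             exp(-I*pi/4)    -I            exp(-3*I*pi/4)  -1            exp(3*I*pi/4)   I             exp(I*pi/4)   

Spot check: chi_0(2) = zeta_8^(0*2) = zeta_8^0 = 1.

Justification: Z/8Z is abelian, so all 8 irreducible complex representations are 1-dimensional. They are given by chi_k(m) = zeta_8^(k*m) for k = 0,...,7. Row orthogonality: sum_m chi_k(m) conj(chi_l(m)) = 8 * [k = l].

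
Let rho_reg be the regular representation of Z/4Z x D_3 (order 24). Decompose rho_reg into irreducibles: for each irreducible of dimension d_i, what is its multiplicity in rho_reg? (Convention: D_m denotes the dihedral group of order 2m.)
Each irreducible V_i of dimension d_i appears with multiplicity d_i, i.e. rho_reg = (direct sum over all irreducibles V_i) d_i V_i. The irreducible dimensions for Z/4Z x D_3 are 1, 1, 1, 1, 1, 1, 1, 1, 2, 2, 2, 2: 8 irreducibles of dimension 1, each with multiplicity 1; 4 irreducibles of dimension 2, each with multiplicity 2. Total dimension 8*1*1 + 4*2*2 = 24 = |G|.

Details: General theorem: in the regular representation of a finite group G, each irreducible appears with multiplicity equal to its dimension. Check: dim(rho_reg) = sum d_i^2 = 1 + 1 + 1 + 1 + 1 + 1 + 1 + 1 + 4 + 4 + 4 + 4 = 24 = |G|.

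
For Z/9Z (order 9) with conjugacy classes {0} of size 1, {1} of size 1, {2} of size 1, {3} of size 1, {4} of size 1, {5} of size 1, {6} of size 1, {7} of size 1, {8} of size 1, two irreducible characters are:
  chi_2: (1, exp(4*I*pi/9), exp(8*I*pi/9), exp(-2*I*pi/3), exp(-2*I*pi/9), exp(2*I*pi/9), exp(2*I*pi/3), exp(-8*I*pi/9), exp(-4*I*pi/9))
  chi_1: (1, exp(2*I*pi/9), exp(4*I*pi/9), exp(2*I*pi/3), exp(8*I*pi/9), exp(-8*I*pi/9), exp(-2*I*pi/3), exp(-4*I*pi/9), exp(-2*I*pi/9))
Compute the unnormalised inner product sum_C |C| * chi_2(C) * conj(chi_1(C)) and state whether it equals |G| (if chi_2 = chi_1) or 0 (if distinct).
Sum = 0; so <chi_2, chi_1> = 0 (distinct irreducibles are orthogonal).

Derivation: Compute term by term over conjugacy classes (|C| * chi_2(C) * conj(chi_1(C))):
  1*(1)*conj(1) + 1*(exp(4*I*pi/9))*conj(exp(2*I*pi/9)) + 1*(exp(8*I*pi/9))*conj(exp(4*I*pi/9)) + 1*(exp(-2*I*pi/3))*conj(exp(2*I*pi/3)) + 1*(exp(-2*I*pi/9))*conj(exp(8*I*pi/9)) + 1*(exp(2*I*pi/9))*conj(exp(-8*I*pi/9)) + 1*(exp(2*I*pi/3))*conj(exp(-2*I*pi/3)) + 1*(exp(-8*I*pi/9))*conj(exp(-4*I*pi/9)) + 1*(exp(-4*I*pi/9))*conj(exp(-2*I*pi/9))
  = (1) + (exp(2*I*pi/9)) + (exp(4*I*pi/9)) + (exp(2*I*pi/3)) + (exp(8*I*pi/9)) + (exp(-8*I*pi/9)) + (exp(-2*I*pi/3)) + (exp(-4*I*pi/9)) + (exp(-2*I*pi/9))
  = 0.
(Exp terms are combined using exp(i*s)*conj(exp(i*t)) = exp(i*(s-t)), and sums of them are collapsed using the identity that for every m > 1 the m distinct m-th roots of unity sum to 0, e.g. 1 + exp(2*I*pi/3) + exp(-2*I*pi/3) = 0.)
Dividing by |G| = 9 gives 0/9 = 0, matching the row-orthogonality relation <chi_2, chi_1> = [chi_2 = chi_1].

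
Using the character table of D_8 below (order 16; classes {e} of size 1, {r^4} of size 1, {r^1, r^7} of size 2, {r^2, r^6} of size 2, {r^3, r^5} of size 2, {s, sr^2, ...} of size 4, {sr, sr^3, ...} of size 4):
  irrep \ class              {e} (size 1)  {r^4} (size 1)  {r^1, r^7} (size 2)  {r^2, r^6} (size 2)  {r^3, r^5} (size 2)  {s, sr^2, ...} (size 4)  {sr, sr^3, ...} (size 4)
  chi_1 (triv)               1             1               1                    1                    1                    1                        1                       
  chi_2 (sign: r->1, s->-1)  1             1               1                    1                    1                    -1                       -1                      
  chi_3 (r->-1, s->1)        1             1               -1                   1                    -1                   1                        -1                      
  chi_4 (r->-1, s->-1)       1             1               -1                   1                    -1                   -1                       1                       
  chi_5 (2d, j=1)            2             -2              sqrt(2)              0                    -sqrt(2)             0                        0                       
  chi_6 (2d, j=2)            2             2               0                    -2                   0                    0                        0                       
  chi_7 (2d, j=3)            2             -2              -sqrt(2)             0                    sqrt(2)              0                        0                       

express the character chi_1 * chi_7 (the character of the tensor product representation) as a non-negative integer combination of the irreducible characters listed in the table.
chi_1 tensor chi_7 = chi_7 (all other irreducibles have multiplicity 0).

Working: The character of a tensor product is the pointwise product (chi_1 * chi_7)(C) = chi_1(C) * chi_7(C):
  {e}: (1)*(2), {r^4}: (1)*(-2), {r^1, r^7}: (1)*(-sqrt(2)), {r^2, r^6}: (1)*(0), {r^3, r^5}: (1)*(sqrt(2)), {s, sr^2, ...}: (1)*(0), {sr, sr^3, ...}: (1)*(0)
so (chi_1 * chi_7) takes values
  {e} -> 2, {r^4} -> -2, {r^1, r^7} -> -sqrt(2), {r^2, r^6} -> 0, {r^3, r^5} -> sqrt(2), {s, sr^2, ...} -> 0, {sr, sr^3, ...} -> 0.
Now take the inner product of this character with each irreducible chi from the table, <chi_1*chi_7, chi> = (1/16) sum_C |C| (chi_1*chi_7)(C) conj(chi(C)):
  <chi_1*chi_7, chi_1> = (1/16)[1*(2)*conj(1) + 1*(-2)*conj(1) + 2*(-sqrt(2))*conj(1) + 2*(0)*conj(1) + 2*(sqrt(2))*conj(1) + 4*(0)*conj(1) + 4*(0)*conj(1)]
      = (1/16)[(2) + (-2) + (-2*sqrt(2)) + (0) + (2*sqrt(2)) + (0) + (0)] = 0/16 = 0
  <chi_1*chi_7, chi_2> = (1/16)[1*(2)*conj(1) + 1*(-2)*conj(1) + 2*(-sqrt(2))*conj(1) + 2*(0)*conj(1) + 2*(sqrt(2))*conj(1) + 4*(0)*conj(-1) + 4*(0)*conj(-1)]
      = (1/16)[(2) + (-2) + (-2*sqrt(2)) + (0) + (2*sqrt(2)) + (0) + (0)] = 0/16 = 0
  <chi_1*chi_7, chi_3> = (1/16)[1*(2)*conj(1) + 1*(-2)*conj(1) + 2*(-sqrt(2))*conj(-1) + 2*(0)*conj(1) + 2*(sqrt(2))*conj(-1) + 4*(0)*conj(1) + 4*(0)*conj(-1)]
      = (1/16)[(2) + (-2) + (2*sqrt(2)) + (0) + (-2*sqrt(2)) + (0) + (0)] = 0/16 = 0
  <chi_1*chi_7, chi_4> = (1/16)[1*(2)*conj(1) + 1*(-2)*conj(1) + 2*(-sqrt(2))*conj(-1) + 2*(0)*conj(1) + 2*(sqrt(2))*conj(-1) + 4*(0)*conj(-1) + 4*(0)*conj(1)]
      = (1/16)[(2) + (-2) + (2*sqrt(2)) + (0) + (-2*sqrt(2)) + (0) + (0)] = 0/16 = 0
  <chi_1*chi_7, chi_5> = (1/16)[1*(2)*conj(2) + 1*(-2)*conj(-2) + 2*(-sqrt(2))*conj(sqrt(2)) + 2*(0)*conj(0) + 2*(sqrt(2))*conj(-sqrt(2)) + 4*(0)*conj(0) + 4*(0)*conj(0)]
      = (1/16)[(4) + (4) + (-4) + (0) + (-4) + (0) + (0)] = 0/16 = 0
  <chi_1*chi_7, chi_6> = (1/16)[1*(2)*conj(2) + 1*(-2)*conj(2) + 2*(-sqrt(2))*conj(0) + 2*(0)*conj(-2) + 2*(sqrt(2))*conj(0) + 4*(0)*conj(0) + 4*(0)*conj(0)]
      = (1/16)[(4) + (-4) + (0) + (0) + (0) + (0) + (0)] = 0/16 = 0
  <chi_1*chi_7, chi_7> = (1/16)[1*(2)*conj(2) + 1*(-2)*conj(-2) + 2*(-sqrt(2))*conj(-sqrt(2)) + 2*(0)*conj(0) + 2*(sqrt(2))*conj(sqrt(2)) + 4*(0)*conj(0) + 4*(0)*conj(0)]
      = (1/16)[(4) + (4) + (4) + (0) + (4) + (0) + (0)] = 16/16 = 1
Hence the multiplicities are chi_7: 1. Dimension check: dim(chi_1)*dim(chi_7) = 1*2 = 2 and sum (mult * dim) = 1*2 = 2.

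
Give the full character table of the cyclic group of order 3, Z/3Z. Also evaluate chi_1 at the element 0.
Character table of Z/3Z (irreps indexed chi_0,...,chi_2 with chi_k(m) = zeta_3^(k*m), zeta_3 = exp(2*pi*i/3)):
  irrep \ class  {0} (size 1)  {1} (size 1)    {2} (size 1)  
  chi_0          1             1               1             
  chi_1          1             exp(2*I*pi/3)   exp(-2*I*pi/3)
  chi_2          1             exp(-2*I*pi/3)  exp(2*I*pi/3) 

Spot check: chi_1(0) = zeta_3^(1*0) = zeta_3^0 = 1.

Reasoning: Z/3Z is abelian, so all 3 irreducible complex representations are 1-dimensional. They are given by chi_k(m) = zeta_3^(k*m) for k = 0,...,2. Row orthogonality: sum_m chi_k(m) conj(chi_l(m)) = 3 * [k = l].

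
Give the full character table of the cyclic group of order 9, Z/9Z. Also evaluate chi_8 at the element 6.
Character table of Z/9Z (irreps indexed chi_0,...,chi_8 with chi_k(m) = zeta_9^(k*m), zeta_9 = exp(2*pi*i/9)):
  irrep \ class  {0} (size 1)  {1} (size 1)    {2} (size 1)    {3} (size 1)    {4} (size 1)    {5} (size 1)    {6} (size 1)    {7} (size 1)    {8} (size 1)  
  chi_0          1             1               1               1               1               1               1               1               1             
  chi_1          1             exp(2*I*pi/9)   exp(4*I*pi/9)   exp(2*I*pi/3)   exp(8*I*pi/9)   exp(-8*I*pi/9)  exp(-2*I*pi/3)  exp(-4*I*pi/9)  exp(-2*I*pi/9)
  chi_2          1             exp(4*I*pi/9)   exp(8*I*pi/9)   exp(-2*I*pi/3)  exp(-2*I*pi/9)  exp(2*I*pi/9)   exp(2*I*pi/3)   exp(-8*I*pi/9)  exp(-4*I*pi/9)
  chi_3          1             exp(2*I*pi/3)   exp(-2*I*pi/3)  1               exp(2*I*pi/3)   exp(-2*I*pi/3)  1               exp(2*I*pi/3)   exp(-2*I*pi/3)
  chi_4          1             exp(8*I*pi/9)   exp(-2*I*pi/9)  exp(2*I*pi/3)   exp(-4*I*pi/9)  exp(4*I*pi/9)   exp(-2*I*pi/3)  exp(2*I*pi/9)   exp(-8*I*pi/9)
  chi_5          1             exp(-8*I*pi/9)  exp(2*I*pi/9)   exp(-2*I*pi/3)  exp(4*I*pi/9)   exp(-4*I*pi/9)  exp(2*I*pi/3)   exp(-2*I*pi/9)  exp(8*I*pi/9) 
  chi_6          1             exp(-2*I*pi/3)  exp(2*I*pi/3)   1               exp(-2*I*pi/3)  exp(2*I*pi/3)   1               exp(-2*I*pi/3)  exp(2*I*pi/3) 
  chi_7          1             exp(-4*I*pi/9)  exp(-8*I*pi/9)  exp(2*I*pi/3)   exp(2*I*pi/9)   exp(-2*I*pi/9)  exp(-2*I*pi/3)  exp(8*I*pi/9)   exp(4*I*pi/9) 
  chi_8          1             exp(-2*I*pi/9)  exp(-4*I*pi/9)  exp(-2*I*pi/3)  exp(-8*I*pi/9)  exp(8*I*pi/9)   exp(2*I*pi/3)   exp(4*I*pi/9)   exp(2*I*pi/9) 

Spot check: chi_8(6) = zeta_9^(8*6) = zeta_9^48 = exp(2*I*pi/3).

Derivation: Z/9Z is abelian, so all 9 irreducible complex representations are 1-dimensional. They are given by chi_k(m) = zeta_9^(k*m) for k = 0,...,8. Row orthogonality: sum_m chi_k(m) conj(chi_l(m)) = 9 * [k = l].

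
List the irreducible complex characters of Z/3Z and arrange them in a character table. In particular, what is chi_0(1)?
Character table of Z/3Z (irreps indexed chi_0,...,chi_2 with chi_k(m) = zeta_3^(k*m), zeta_3 = exp(2*pi*i/3)):
  irrep \ class  {0} (size 1)  {1} (size 1)    {2} (size 1)  
  chi_0          1             1               1             
  chi_1          1             exp(2*I*pi/3)   exp(-2*I*pi/3)
  chi_2          1             exp(-2*I*pi/3)  exp(2*I*pi/3) 

Spot check: chi_0(1) = zeta_3^(0*1) = zeta_3^0 = 1.

Argument: Z/3Z is abelian, so all 3 irreducible complex representations are 1-dimensional. They are given by chi_k(m) = zeta_3^(k*m) for k = 0,...,2. Row orthogonality: sum_m chi_k(m) conj(chi_l(m)) = 3 * [k = l].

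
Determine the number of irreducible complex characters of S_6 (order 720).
11

The number of irreducible complex representations of a finite group equals its number of conjugacy classes. Conjugacy classes in S_6 correspond to cycle types, i.e. partitions of 6; there are p(6) = 11 of them, so S_6 (order 720) has exactly 11 irreducible complex representations.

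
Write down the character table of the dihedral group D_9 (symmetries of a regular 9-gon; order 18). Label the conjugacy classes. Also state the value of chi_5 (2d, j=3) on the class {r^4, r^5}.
Conjugacy classes: {e} of size 1, {r^1, r^8} of size 2, {r^2, r^7} of size 2, {r^3, r^6} of size 2, {r^4, r^5} of size 2, {s, sr, ..., sr^8} of size 9.
Character table:
  irrep \ class              {e} (size 1)  {r^1, r^8} (size 2)  {r^2, r^7} (size 2)  {r^3, r^6} (size 2)  {r^4, r^5} (size 2)  {s, sr, ..., sr^8} (size 9)
  chi_1 (triv)               1             1                    1                    1                    1                    1                          
  chi_2 (sign: r->1, s->-1)  1             1                    1                    1                    1                    -1                         
  chi_3 (2d, j=1)            2             2*cos(2*pi/9)        2*cos(4*pi/9)        -1                   -2*cos(pi/9)         0                          
  chi_4 (2d, j=2)            2             2*cos(4*pi/9)        -2*cos(pi/9)         -1                   2*cos(2*pi/9)        0                          
  chi_5 (2d, j=3)            2             -1                   -1                   2                    -1                   0                          
  chi_6 (2d, j=4)            2             -2*cos(pi/9)         2*cos(2*pi/9)        -1                   2*cos(4*pi/9)        0                          

Spot check: chi_5 (2d, j=3) on {r^4, r^5} = -1.

Details: D_9 has order 2*9 = 18 with 6 conjugacy classes, hence 6 irreducibles. Sum of squared dims 1 + 1 + 4 + 4 + 4 + 4 = 18 = |G|. Linear characters come from the abelianisation; the 2-dimensional irreps have character r^k -> 2*cos(2*pi*j*k/9), reflections -> 0.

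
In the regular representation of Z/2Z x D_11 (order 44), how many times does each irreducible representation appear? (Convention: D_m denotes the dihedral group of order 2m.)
Each irreducible V_i of dimension d_i appears with multiplicity d_i, i.e. rho_reg = (direct sum over all irreducibles V_i) d_i V_i. The irreducible dimensions for Z/2Z x D_11 are 1, 1, 1, 1, 2, 2, 2, 2, 2, 2, 2, 2, 2, 2: 4 irreducibles of dimension 1, each with multiplicity 1; 10 irreducibles of dimension 2, each with multiplicity 2. Total dimension 4*1*1 + 10*2*2 = 44 = |G|.

Why: General theorem: in the regular representation of a finite group G, each irreducible appears with multiplicity equal to its dimension. Check: dim(rho_reg) = sum d_i^2 = 1 + 1 + 1 + 1 + 4 + 4 + 4 + 4 + 4 + 4 + 4 + 4 + 4 + 4 = 44 = |G|.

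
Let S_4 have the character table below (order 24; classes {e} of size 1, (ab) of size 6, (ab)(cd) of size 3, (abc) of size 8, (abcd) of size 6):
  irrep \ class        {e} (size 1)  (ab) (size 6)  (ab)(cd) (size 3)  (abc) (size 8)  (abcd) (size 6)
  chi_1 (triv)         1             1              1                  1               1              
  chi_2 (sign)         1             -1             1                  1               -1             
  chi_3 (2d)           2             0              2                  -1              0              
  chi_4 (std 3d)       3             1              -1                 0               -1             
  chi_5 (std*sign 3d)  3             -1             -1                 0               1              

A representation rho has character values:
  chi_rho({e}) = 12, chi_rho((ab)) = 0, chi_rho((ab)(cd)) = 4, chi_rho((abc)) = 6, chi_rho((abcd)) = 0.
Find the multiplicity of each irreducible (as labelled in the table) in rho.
Multiplicities: chi_1: 3, chi_2: 3, chi_3: 0, chi_4: 1, chi_5: 1.

Working: Use <chi_rho, chi> = (1/|G|) sum_C |C| * chi_rho(C) * conj(chi(C)) with |G| = 24 for each irreducible chi in the table:
  <chi_rho, chi_1> = (1/24)[1*(12)*conj(1) + 6*(0)*conj(1) + 3*(4)*conj(1) + 8*(6)*conj(1) + 6*(0)*conj(1)]
      = (1/24)[(12) + (0) + (12) + (48) + (0)] = 72/24 = 3
  <chi_rho, chi_2> = (1/24)[1*(12)*conj(1) + 6*(0)*conj(-1) + 3*(4)*conj(1) + 8*(6)*conj(1) + 6*(0)*conj(-1)]
      = (1/24)[(12) + (0) + (12) + (48) + (0)] = 72/24 = 3
  <chi_rho, chi_3> = (1/24)[1*(12)*conj(2) + 6*(0)*conj(0) + 3*(4)*conj(2) + 8*(6)*conj(-1) + 6*(0)*conj(0)]
      = (1/24)[(24) + (0) + (24) + (-48) + (0)] = 0/24 = 0
  <chi_rho, chi_4> = (1/24)[1*(12)*conj(3) + 6*(0)*conj(1) + 3*(4)*conj(-1) + 8*(6)*conj(0) + 6*(0)*conj(-1)]
      = (1/24)[(36) + (0) + (-12) + (0) + (0)] = 24/24 = 1
  <chi_rho, chi_5> = (1/24)[1*(12)*conj(3) + 6*(0)*conj(-1) + 3*(4)*conj(-1) + 8*(6)*conj(0) + 6*(0)*conj(1)]
      = (1/24)[(36) + (0) + (-12) + (0) + (0)] = 24/24 = 1
Dimension check: dim(rho) = sum (mult * dim) = 3*1 + 3*1 + 0*2 + 1*3 + 1*3 = 12 = chi_rho(e) = 12.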